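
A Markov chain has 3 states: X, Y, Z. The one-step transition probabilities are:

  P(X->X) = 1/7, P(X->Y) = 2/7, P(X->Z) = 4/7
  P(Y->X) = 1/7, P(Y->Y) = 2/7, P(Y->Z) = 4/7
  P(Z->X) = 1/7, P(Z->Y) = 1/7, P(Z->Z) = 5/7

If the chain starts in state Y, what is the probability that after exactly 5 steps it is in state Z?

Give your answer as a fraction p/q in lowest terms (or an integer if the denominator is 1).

Computing P^5 by repeated multiplication:
P^1 =
  X: [1/7, 2/7, 4/7]
  Y: [1/7, 2/7, 4/7]
  Z: [1/7, 1/7, 5/7]
P^2 =
  X: [1/7, 10/49, 32/49]
  Y: [1/7, 10/49, 32/49]
  Z: [1/7, 9/49, 33/49]
P^3 =
  X: [1/7, 66/343, 228/343]
  Y: [1/7, 66/343, 228/343]
  Z: [1/7, 65/343, 229/343]
P^4 =
  X: [1/7, 458/2401, 1600/2401]
  Y: [1/7, 458/2401, 1600/2401]
  Z: [1/7, 457/2401, 1601/2401]
P^5 =
  X: [1/7, 3202/16807, 11204/16807]
  Y: [1/7, 3202/16807, 11204/16807]
  Z: [1/7, 3201/16807, 11205/16807]

(P^5)[Y -> Z] = 11204/16807

Answer: 11204/16807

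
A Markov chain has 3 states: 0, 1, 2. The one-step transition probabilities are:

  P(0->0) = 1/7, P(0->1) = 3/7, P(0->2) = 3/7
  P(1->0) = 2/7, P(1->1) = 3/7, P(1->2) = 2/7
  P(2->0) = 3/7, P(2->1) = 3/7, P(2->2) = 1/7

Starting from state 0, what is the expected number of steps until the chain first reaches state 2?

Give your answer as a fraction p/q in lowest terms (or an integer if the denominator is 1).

Let h_i = expected steps to first reach 2 from state i.
Boundary: h_2 = 0.
First-step equations for the other states:
  h_0 = 1 + 1/7*h_0 + 3/7*h_1 + 3/7*h_2
  h_1 = 1 + 2/7*h_0 + 3/7*h_1 + 2/7*h_2

Substituting h_2 = 0 and rearranging gives the linear system (I - Q) h = 1:
  [6/7, -3/7] . (h_0, h_1) = 1
  [-2/7, 4/7] . (h_0, h_1) = 1

Solving yields:
  h_0 = 49/18
  h_1 = 28/9

Starting state is 0, so the expected hitting time is h_0 = 49/18.

Answer: 49/18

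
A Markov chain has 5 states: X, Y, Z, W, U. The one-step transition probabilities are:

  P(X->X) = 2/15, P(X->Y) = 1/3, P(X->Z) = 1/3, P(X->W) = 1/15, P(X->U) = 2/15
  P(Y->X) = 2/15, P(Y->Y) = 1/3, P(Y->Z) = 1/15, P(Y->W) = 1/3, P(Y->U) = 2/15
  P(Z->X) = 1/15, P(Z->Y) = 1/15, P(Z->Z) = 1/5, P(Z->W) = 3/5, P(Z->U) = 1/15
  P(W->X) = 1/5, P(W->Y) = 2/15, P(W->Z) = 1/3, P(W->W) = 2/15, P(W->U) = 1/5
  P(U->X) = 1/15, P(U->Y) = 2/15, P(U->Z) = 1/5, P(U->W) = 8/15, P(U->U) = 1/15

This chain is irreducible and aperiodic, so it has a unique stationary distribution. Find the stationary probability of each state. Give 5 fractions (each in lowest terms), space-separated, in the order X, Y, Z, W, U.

Answer: 467/3581 643/3581 847/3581 1157/3581 467/3581

Derivation:
The stationary distribution satisfies pi = pi * P, i.e.:
  pi_X = 2/15*pi_X + 2/15*pi_Y + 1/15*pi_Z + 1/5*pi_W + 1/15*pi_U
  pi_Y = 1/3*pi_X + 1/3*pi_Y + 1/15*pi_Z + 2/15*pi_W + 2/15*pi_U
  pi_Z = 1/3*pi_X + 1/15*pi_Y + 1/5*pi_Z + 1/3*pi_W + 1/5*pi_U
  pi_W = 1/15*pi_X + 1/3*pi_Y + 3/5*pi_Z + 2/15*pi_W + 8/15*pi_U
  pi_U = 2/15*pi_X + 2/15*pi_Y + 1/15*pi_Z + 1/5*pi_W + 1/15*pi_U
with normalization: pi_X + pi_Y + pi_Z + pi_W + pi_U = 1.

Using the first 4 balance equations plus normalization, the linear system A*pi = b is:
  [-13/15, 2/15, 1/15, 1/5, 1/15] . pi = 0
  [1/3, -2/3, 1/15, 2/15, 2/15] . pi = 0
  [1/3, 1/15, -4/5, 1/3, 1/5] . pi = 0
  [1/15, 1/3, 3/5, -13/15, 8/15] . pi = 0
  [1, 1, 1, 1, 1] . pi = 1

Solving yields:
  pi_X = 467/3581
  pi_Y = 643/3581
  pi_Z = 847/3581
  pi_W = 1157/3581
  pi_U = 467/3581

Verification (pi * P):
  467/3581*2/15 + 643/3581*2/15 + 847/3581*1/15 + 1157/3581*1/5 + 467/3581*1/15 = 467/3581 = pi_X  (ok)
  467/3581*1/3 + 643/3581*1/3 + 847/3581*1/15 + 1157/3581*2/15 + 467/3581*2/15 = 643/3581 = pi_Y  (ok)
  467/3581*1/3 + 643/3581*1/15 + 847/3581*1/5 + 1157/3581*1/3 + 467/3581*1/5 = 847/3581 = pi_Z  (ok)
  467/3581*1/15 + 643/3581*1/3 + 847/3581*3/5 + 1157/3581*2/15 + 467/3581*8/15 = 1157/3581 = pi_W  (ok)
  467/3581*2/15 + 643/3581*2/15 + 847/3581*1/15 + 1157/3581*1/5 + 467/3581*1/15 = 467/3581 = pi_U  (ok)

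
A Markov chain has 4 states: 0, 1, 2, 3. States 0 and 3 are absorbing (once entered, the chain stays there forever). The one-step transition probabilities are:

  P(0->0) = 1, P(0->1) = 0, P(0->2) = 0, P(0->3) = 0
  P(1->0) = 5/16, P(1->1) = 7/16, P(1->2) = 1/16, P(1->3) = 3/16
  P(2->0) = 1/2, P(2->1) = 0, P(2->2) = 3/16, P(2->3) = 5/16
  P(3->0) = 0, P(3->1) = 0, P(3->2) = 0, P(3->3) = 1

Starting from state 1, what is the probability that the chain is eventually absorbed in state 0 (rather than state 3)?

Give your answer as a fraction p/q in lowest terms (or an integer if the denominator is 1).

Answer: 73/117

Derivation:
Let a_i = P(absorbed in 0 | start in state i).
Boundary conditions: a_0 = 1, a_3 = 0.
For each transient state i, a_i = sum_j P(i->j) * a_j:
  a_1 = 5/16*a_0 + 7/16*a_1 + 1/16*a_2 + 3/16*a_3
  a_2 = 1/2*a_0 + 0*a_1 + 3/16*a_2 + 5/16*a_3

Substituting a_0 = 1 and a_3 = 0, rearrange to (I - Q) a = r where r[i] = P(i -> 0):
  [9/16, -1/16] . (a_1, a_2) = 5/16
  [0, 13/16] . (a_1, a_2) = 1/2

Solving yields:
  a_1 = 73/117
  a_2 = 8/13

Starting state is 1, so the absorption probability is a_1 = 73/117.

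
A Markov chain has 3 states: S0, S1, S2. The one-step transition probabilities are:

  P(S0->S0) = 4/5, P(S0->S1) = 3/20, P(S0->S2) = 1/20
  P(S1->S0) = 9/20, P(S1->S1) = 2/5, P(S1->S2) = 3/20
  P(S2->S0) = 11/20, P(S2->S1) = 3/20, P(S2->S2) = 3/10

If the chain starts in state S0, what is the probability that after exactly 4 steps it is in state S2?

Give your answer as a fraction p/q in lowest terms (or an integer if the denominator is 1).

Answer: 587/6400

Derivation:
Computing P^4 by repeated multiplication:
P^1 =
  S0: [4/5, 3/20, 1/20]
  S1: [9/20, 2/5, 3/20]
  S2: [11/20, 3/20, 3/10]
P^2 =
  S0: [147/200, 3/16, 31/400]
  S1: [249/400, 1/4, 51/400]
  S2: [269/400, 3/16, 7/50]
P^3 =
  S0: [143/200, 63/320, 141/1600]
  S1: [1089/1600, 17/80, 171/1600]
  S2: [1119/1600, 63/320, 83/800]
P^4 =
  S0: [2269/3200, 51/256, 587/6400]
  S1: [4473/6400, 13/64, 627/6400]
  S2: [4513/6400, 51/256, 153/1600]

(P^4)[S0 -> S2] = 587/6400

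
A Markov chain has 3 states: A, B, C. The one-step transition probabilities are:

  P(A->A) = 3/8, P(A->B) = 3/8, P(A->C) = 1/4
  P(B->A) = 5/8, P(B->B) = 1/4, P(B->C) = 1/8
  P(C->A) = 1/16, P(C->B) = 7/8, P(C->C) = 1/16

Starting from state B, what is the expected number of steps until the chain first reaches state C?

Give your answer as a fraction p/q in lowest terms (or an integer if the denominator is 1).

Let h_i = expected steps to first reach C from state i.
Boundary: h_C = 0.
First-step equations for the other states:
  h_A = 1 + 3/8*h_A + 3/8*h_B + 1/4*h_C
  h_B = 1 + 5/8*h_A + 1/4*h_B + 1/8*h_C

Substituting h_C = 0 and rearranging gives the linear system (I - Q) h = 1:
  [5/8, -3/8] . (h_A, h_B) = 1
  [-5/8, 3/4] . (h_A, h_B) = 1

Solving yields:
  h_A = 24/5
  h_B = 16/3

Starting state is B, so the expected hitting time is h_B = 16/3.

Answer: 16/3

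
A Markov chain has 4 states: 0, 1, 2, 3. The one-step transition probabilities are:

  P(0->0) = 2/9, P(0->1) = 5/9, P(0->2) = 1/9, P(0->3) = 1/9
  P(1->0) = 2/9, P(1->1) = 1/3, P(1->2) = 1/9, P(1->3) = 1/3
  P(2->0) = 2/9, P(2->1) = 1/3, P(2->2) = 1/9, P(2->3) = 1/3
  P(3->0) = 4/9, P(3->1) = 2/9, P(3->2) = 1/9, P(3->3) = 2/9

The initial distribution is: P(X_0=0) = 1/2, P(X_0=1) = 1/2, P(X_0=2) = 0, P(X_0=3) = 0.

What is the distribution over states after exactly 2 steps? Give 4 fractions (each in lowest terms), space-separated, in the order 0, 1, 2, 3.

Propagating the distribution step by step (d_{t+1} = d_t * P):
d_0 = (0=1/2, 1=1/2, 2=0, 3=0)
  d_1[0] = 1/2*2/9 + 1/2*2/9 + 0*2/9 + 0*4/9 = 2/9
  d_1[1] = 1/2*5/9 + 1/2*1/3 + 0*1/3 + 0*2/9 = 4/9
  d_1[2] = 1/2*1/9 + 1/2*1/9 + 0*1/9 + 0*1/9 = 1/9
  d_1[3] = 1/2*1/9 + 1/2*1/3 + 0*1/3 + 0*2/9 = 2/9
d_1 = (0=2/9, 1=4/9, 2=1/9, 3=2/9)
  d_2[0] = 2/9*2/9 + 4/9*2/9 + 1/9*2/9 + 2/9*4/9 = 22/81
  d_2[1] = 2/9*5/9 + 4/9*1/3 + 1/9*1/3 + 2/9*2/9 = 29/81
  d_2[2] = 2/9*1/9 + 4/9*1/9 + 1/9*1/9 + 2/9*1/9 = 1/9
  d_2[3] = 2/9*1/9 + 4/9*1/3 + 1/9*1/3 + 2/9*2/9 = 7/27
d_2 = (0=22/81, 1=29/81, 2=1/9, 3=7/27)

Answer: 22/81 29/81 1/9 7/27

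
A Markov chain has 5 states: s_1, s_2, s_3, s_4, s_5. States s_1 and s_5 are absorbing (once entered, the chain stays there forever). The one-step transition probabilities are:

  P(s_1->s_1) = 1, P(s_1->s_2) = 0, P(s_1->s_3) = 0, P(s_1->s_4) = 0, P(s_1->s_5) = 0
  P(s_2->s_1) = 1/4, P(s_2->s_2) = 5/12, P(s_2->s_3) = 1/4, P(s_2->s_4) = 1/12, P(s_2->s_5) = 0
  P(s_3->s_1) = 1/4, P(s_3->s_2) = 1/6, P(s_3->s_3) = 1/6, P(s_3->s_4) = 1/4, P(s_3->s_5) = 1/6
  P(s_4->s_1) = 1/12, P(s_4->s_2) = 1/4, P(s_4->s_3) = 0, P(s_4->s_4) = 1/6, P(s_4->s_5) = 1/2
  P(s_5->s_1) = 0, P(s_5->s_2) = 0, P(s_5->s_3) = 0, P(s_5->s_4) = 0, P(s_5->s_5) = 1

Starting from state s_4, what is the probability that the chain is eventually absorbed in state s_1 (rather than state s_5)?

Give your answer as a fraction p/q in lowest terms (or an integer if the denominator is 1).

Let a_i = P(absorbed in s_1 | start in state i).
Boundary conditions: a_s_1 = 1, a_s_5 = 0.
For each transient state i, a_i = sum_j P(i->j) * a_j:
  a_s_2 = 1/4*a_s_1 + 5/12*a_s_2 + 1/4*a_s_3 + 1/12*a_s_4 + 0*a_s_5
  a_s_3 = 1/4*a_s_1 + 1/6*a_s_2 + 1/6*a_s_3 + 1/4*a_s_4 + 1/6*a_s_5
  a_s_4 = 1/12*a_s_1 + 1/4*a_s_2 + 0*a_s_3 + 1/6*a_s_4 + 1/2*a_s_5

Substituting a_s_1 = 1 and a_s_5 = 0, rearrange to (I - Q) a = r where r[i] = P(i -> s_1):
  [7/12, -1/4, -1/12] . (a_s_2, a_s_3, a_s_4) = 1/4
  [-1/6, 5/6, -1/4] . (a_s_2, a_s_3, a_s_4) = 1/4
  [-1/4, 0, 5/6] . (a_s_2, a_s_3, a_s_4) = 1/12

Solving yields:
  a_s_2 = 409/583
  a_s_3 = 311/583
  a_s_4 = 181/583

Starting state is s_4, so the absorption probability is a_s_4 = 181/583.

Answer: 181/583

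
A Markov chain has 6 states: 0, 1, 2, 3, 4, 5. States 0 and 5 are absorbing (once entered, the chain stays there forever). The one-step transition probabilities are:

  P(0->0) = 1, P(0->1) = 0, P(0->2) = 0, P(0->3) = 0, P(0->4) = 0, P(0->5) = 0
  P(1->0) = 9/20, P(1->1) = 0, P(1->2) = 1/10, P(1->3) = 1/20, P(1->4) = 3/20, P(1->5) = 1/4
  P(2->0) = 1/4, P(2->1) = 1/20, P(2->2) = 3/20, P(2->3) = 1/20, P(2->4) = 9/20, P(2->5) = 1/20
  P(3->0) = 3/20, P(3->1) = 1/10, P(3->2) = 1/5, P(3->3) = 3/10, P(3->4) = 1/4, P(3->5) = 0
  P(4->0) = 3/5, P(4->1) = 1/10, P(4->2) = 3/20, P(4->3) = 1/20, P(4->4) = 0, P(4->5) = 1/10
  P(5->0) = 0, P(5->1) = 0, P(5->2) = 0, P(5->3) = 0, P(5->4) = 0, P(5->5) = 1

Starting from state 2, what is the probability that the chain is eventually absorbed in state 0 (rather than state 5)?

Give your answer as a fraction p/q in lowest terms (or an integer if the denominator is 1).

Answer: 13172/15901

Derivation:
Let a_i = P(absorbed in 0 | start in state i).
Boundary conditions: a_0 = 1, a_5 = 0.
For each transient state i, a_i = sum_j P(i->j) * a_j:
  a_1 = 9/20*a_0 + 0*a_1 + 1/10*a_2 + 1/20*a_3 + 3/20*a_4 + 1/4*a_5
  a_2 = 1/4*a_0 + 1/20*a_1 + 3/20*a_2 + 1/20*a_3 + 9/20*a_4 + 1/20*a_5
  a_3 = 3/20*a_0 + 1/10*a_1 + 1/5*a_2 + 3/10*a_3 + 1/4*a_4 + 0*a_5
  a_4 = 3/5*a_0 + 1/10*a_1 + 3/20*a_2 + 1/20*a_3 + 0*a_4 + 1/10*a_5

Substituting a_0 = 1 and a_5 = 0, rearrange to (I - Q) a = r where r[i] = P(i -> 0):
  [1, -1/10, -1/20, -3/20] . (a_1, a_2, a_3, a_4) = 9/20
  [-1/20, 17/20, -1/20, -9/20] . (a_1, a_2, a_3, a_4) = 1/4
  [-1/10, -1/5, 7/10, -1/4] . (a_1, a_2, a_3, a_4) = 3/20
  [-1/10, -3/20, -1/20, 1] . (a_1, a_2, a_3, a_4) = 3/5

Solving yields:
  a_1 = 55722/79505
  a_2 = 13172/15901
  a_3 = 67576/79505
  a_4 = 66533/79505

Starting state is 2, so the absorption probability is a_2 = 13172/15901.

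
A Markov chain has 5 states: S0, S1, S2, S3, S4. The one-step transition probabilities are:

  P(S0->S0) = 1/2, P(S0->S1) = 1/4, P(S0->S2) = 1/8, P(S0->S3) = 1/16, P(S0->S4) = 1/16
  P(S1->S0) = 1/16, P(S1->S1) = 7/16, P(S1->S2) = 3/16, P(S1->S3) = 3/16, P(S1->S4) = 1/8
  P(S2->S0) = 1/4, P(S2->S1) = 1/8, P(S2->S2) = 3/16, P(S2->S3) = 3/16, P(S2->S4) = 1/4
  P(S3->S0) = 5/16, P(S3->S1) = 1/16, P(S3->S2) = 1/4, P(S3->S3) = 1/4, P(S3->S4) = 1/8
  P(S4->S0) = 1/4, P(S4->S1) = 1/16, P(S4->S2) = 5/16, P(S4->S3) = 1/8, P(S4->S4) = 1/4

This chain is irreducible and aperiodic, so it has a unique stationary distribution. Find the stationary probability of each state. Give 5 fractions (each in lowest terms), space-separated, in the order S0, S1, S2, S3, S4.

The stationary distribution satisfies pi = pi * P, i.e.:
  pi_S0 = 1/2*pi_S0 + 1/16*pi_S1 + 1/4*pi_S2 + 5/16*pi_S3 + 1/4*pi_S4
  pi_S1 = 1/4*pi_S0 + 7/16*pi_S1 + 1/8*pi_S2 + 1/16*pi_S3 + 1/16*pi_S4
  pi_S2 = 1/8*pi_S0 + 3/16*pi_S1 + 3/16*pi_S2 + 1/4*pi_S3 + 5/16*pi_S4
  pi_S3 = 1/16*pi_S0 + 3/16*pi_S1 + 3/16*pi_S2 + 1/4*pi_S3 + 1/8*pi_S4
  pi_S4 = 1/16*pi_S0 + 1/8*pi_S1 + 1/4*pi_S2 + 1/8*pi_S3 + 1/4*pi_S4
with normalization: pi_S0 + pi_S1 + pi_S2 + pi_S3 + pi_S4 = 1.

Using the first 4 balance equations plus normalization, the linear system A*pi = b is:
  [-1/2, 1/16, 1/4, 5/16, 1/4] . pi = 0
  [1/4, -9/16, 1/8, 1/16, 1/16] . pi = 0
  [1/8, 3/16, -13/16, 1/4, 5/16] . pi = 0
  [1/16, 3/16, 3/16, -3/4, 1/8] . pi = 0
  [1, 1, 1, 1, 1] . pi = 1

Solving yields:
  pi_S0 = 9708/33029
  pi_S1 = 6867/33029
  pi_S2 = 6517/33029
  pi_S3 = 4981/33029
  pi_S4 = 4956/33029

Verification (pi * P):
  9708/33029*1/2 + 6867/33029*1/16 + 6517/33029*1/4 + 4981/33029*5/16 + 4956/33029*1/4 = 9708/33029 = pi_S0  (ok)
  9708/33029*1/4 + 6867/33029*7/16 + 6517/33029*1/8 + 4981/33029*1/16 + 4956/33029*1/16 = 6867/33029 = pi_S1  (ok)
  9708/33029*1/8 + 6867/33029*3/16 + 6517/33029*3/16 + 4981/33029*1/4 + 4956/33029*5/16 = 6517/33029 = pi_S2  (ok)
  9708/33029*1/16 + 6867/33029*3/16 + 6517/33029*3/16 + 4981/33029*1/4 + 4956/33029*1/8 = 4981/33029 = pi_S3  (ok)
  9708/33029*1/16 + 6867/33029*1/8 + 6517/33029*1/4 + 4981/33029*1/8 + 4956/33029*1/4 = 4956/33029 = pi_S4  (ok)

Answer: 9708/33029 6867/33029 6517/33029 4981/33029 4956/33029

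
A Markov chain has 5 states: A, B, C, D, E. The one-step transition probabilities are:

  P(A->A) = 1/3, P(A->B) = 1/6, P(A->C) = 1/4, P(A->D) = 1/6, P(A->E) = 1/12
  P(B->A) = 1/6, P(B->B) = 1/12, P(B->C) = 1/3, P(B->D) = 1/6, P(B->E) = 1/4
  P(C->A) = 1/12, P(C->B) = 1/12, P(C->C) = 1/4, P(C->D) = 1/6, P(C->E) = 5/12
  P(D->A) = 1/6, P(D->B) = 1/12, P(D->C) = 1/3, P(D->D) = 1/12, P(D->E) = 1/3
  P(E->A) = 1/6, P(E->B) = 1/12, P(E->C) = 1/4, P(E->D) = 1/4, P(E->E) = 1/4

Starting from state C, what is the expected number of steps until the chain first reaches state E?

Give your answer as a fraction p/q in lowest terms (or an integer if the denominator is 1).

Let h_i = expected steps to first reach E from state i.
Boundary: h_E = 0.
First-step equations for the other states:
  h_A = 1 + 1/3*h_A + 1/6*h_B + 1/4*h_C + 1/6*h_D + 1/12*h_E
  h_B = 1 + 1/6*h_A + 1/12*h_B + 1/3*h_C + 1/6*h_D + 1/4*h_E
  h_C = 1 + 1/12*h_A + 1/12*h_B + 1/4*h_C + 1/6*h_D + 5/12*h_E
  h_D = 1 + 1/6*h_A + 1/12*h_B + 1/3*h_C + 1/12*h_D + 1/3*h_E

Substituting h_E = 0 and rearranging gives the linear system (I - Q) h = 1:
  [2/3, -1/6, -1/4, -1/6] . (h_A, h_B, h_C, h_D) = 1
  [-1/6, 11/12, -1/3, -1/6] . (h_A, h_B, h_C, h_D) = 1
  [-1/12, -1/12, 3/4, -1/6] . (h_A, h_B, h_C, h_D) = 1
  [-1/6, -1/12, -1/3, 11/12] . (h_A, h_B, h_C, h_D) = 1

Solving yields:
  h_A = 24492/5705
  h_B = 20124/5705
  h_C = 16692/5705
  h_D = 18576/5705

Starting state is C, so the expected hitting time is h_C = 16692/5705.

Answer: 16692/5705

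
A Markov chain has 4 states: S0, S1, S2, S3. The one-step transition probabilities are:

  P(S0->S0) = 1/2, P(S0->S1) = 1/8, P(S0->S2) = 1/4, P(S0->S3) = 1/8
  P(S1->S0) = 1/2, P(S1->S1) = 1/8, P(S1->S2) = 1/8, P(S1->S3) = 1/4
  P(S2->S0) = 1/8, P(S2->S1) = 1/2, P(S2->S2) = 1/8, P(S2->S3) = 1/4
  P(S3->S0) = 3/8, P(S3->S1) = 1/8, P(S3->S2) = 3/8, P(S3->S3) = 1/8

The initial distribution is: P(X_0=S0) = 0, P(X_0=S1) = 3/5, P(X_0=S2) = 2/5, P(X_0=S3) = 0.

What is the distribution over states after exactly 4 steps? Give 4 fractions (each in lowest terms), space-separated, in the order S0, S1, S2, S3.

Answer: 809/2048 4261/20480 223/1024 3669/20480

Derivation:
Propagating the distribution step by step (d_{t+1} = d_t * P):
d_0 = (S0=0, S1=3/5, S2=2/5, S3=0)
  d_1[S0] = 0*1/2 + 3/5*1/2 + 2/5*1/8 + 0*3/8 = 7/20
  d_1[S1] = 0*1/8 + 3/5*1/8 + 2/5*1/2 + 0*1/8 = 11/40
  d_1[S2] = 0*1/4 + 3/5*1/8 + 2/5*1/8 + 0*3/8 = 1/8
  d_1[S3] = 0*1/8 + 3/5*1/4 + 2/5*1/4 + 0*1/8 = 1/4
d_1 = (S0=7/20, S1=11/40, S2=1/8, S3=1/4)
  d_2[S0] = 7/20*1/2 + 11/40*1/2 + 1/8*1/8 + 1/4*3/8 = 27/64
  d_2[S1] = 7/20*1/8 + 11/40*1/8 + 1/8*1/2 + 1/4*1/8 = 11/64
  d_2[S2] = 7/20*1/4 + 11/40*1/8 + 1/8*1/8 + 1/4*3/8 = 37/160
  d_2[S3] = 7/20*1/8 + 11/40*1/4 + 1/8*1/4 + 1/4*1/8 = 7/40
d_2 = (S0=27/64, S1=11/64, S2=37/160, S3=7/40)
  d_3[S0] = 27/64*1/2 + 11/64*1/2 + 37/160*1/8 + 7/40*3/8 = 501/1280
  d_3[S1] = 27/64*1/8 + 11/64*1/8 + 37/160*1/2 + 7/40*1/8 = 271/1280
  d_3[S2] = 27/64*1/4 + 11/64*1/8 + 37/160*1/8 + 7/40*3/8 = 567/2560
  d_3[S3] = 27/64*1/8 + 11/64*1/4 + 37/160*1/4 + 7/40*1/8 = 449/2560
d_3 = (S0=501/1280, S1=271/1280, S2=567/2560, S3=449/2560)
  d_4[S0] = 501/1280*1/2 + 271/1280*1/2 + 567/2560*1/8 + 449/2560*3/8 = 809/2048
  d_4[S1] = 501/1280*1/8 + 271/1280*1/8 + 567/2560*1/2 + 449/2560*1/8 = 4261/20480
  d_4[S2] = 501/1280*1/4 + 271/1280*1/8 + 567/2560*1/8 + 449/2560*3/8 = 223/1024
  d_4[S3] = 501/1280*1/8 + 271/1280*1/4 + 567/2560*1/4 + 449/2560*1/8 = 3669/20480
d_4 = (S0=809/2048, S1=4261/20480, S2=223/1024, S3=3669/20480)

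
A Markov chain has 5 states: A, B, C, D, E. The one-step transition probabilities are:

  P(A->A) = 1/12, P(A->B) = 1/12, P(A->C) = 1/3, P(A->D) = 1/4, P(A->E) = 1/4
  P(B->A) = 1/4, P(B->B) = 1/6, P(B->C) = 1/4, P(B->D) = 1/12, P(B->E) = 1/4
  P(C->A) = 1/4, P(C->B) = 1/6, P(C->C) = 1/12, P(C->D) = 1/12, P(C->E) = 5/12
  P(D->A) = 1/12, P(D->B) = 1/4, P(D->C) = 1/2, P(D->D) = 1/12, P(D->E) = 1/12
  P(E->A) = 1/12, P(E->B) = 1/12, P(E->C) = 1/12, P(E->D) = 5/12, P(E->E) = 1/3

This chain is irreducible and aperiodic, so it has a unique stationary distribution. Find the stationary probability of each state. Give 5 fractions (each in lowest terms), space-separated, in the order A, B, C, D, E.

Answer: 259/1774 2101/14192 3235/14192 1421/7096 1971/7096

Derivation:
The stationary distribution satisfies pi = pi * P, i.e.:
  pi_A = 1/12*pi_A + 1/4*pi_B + 1/4*pi_C + 1/12*pi_D + 1/12*pi_E
  pi_B = 1/12*pi_A + 1/6*pi_B + 1/6*pi_C + 1/4*pi_D + 1/12*pi_E
  pi_C = 1/3*pi_A + 1/4*pi_B + 1/12*pi_C + 1/2*pi_D + 1/12*pi_E
  pi_D = 1/4*pi_A + 1/12*pi_B + 1/12*pi_C + 1/12*pi_D + 5/12*pi_E
  pi_E = 1/4*pi_A + 1/4*pi_B + 5/12*pi_C + 1/12*pi_D + 1/3*pi_E
with normalization: pi_A + pi_B + pi_C + pi_D + pi_E = 1.

Using the first 4 balance equations plus normalization, the linear system A*pi = b is:
  [-11/12, 1/4, 1/4, 1/12, 1/12] . pi = 0
  [1/12, -5/6, 1/6, 1/4, 1/12] . pi = 0
  [1/3, 1/4, -11/12, 1/2, 1/12] . pi = 0
  [1/4, 1/12, 1/12, -11/12, 5/12] . pi = 0
  [1, 1, 1, 1, 1] . pi = 1

Solving yields:
  pi_A = 259/1774
  pi_B = 2101/14192
  pi_C = 3235/14192
  pi_D = 1421/7096
  pi_E = 1971/7096

Verification (pi * P):
  259/1774*1/12 + 2101/14192*1/4 + 3235/14192*1/4 + 1421/7096*1/12 + 1971/7096*1/12 = 259/1774 = pi_A  (ok)
  259/1774*1/12 + 2101/14192*1/6 + 3235/14192*1/6 + 1421/7096*1/4 + 1971/7096*1/12 = 2101/14192 = pi_B  (ok)
  259/1774*1/3 + 2101/14192*1/4 + 3235/14192*1/12 + 1421/7096*1/2 + 1971/7096*1/12 = 3235/14192 = pi_C  (ok)
  259/1774*1/4 + 2101/14192*1/12 + 3235/14192*1/12 + 1421/7096*1/12 + 1971/7096*5/12 = 1421/7096 = pi_D  (ok)
  259/1774*1/4 + 2101/14192*1/4 + 3235/14192*5/12 + 1421/7096*1/12 + 1971/7096*1/3 = 1971/7096 = pi_E  (ok)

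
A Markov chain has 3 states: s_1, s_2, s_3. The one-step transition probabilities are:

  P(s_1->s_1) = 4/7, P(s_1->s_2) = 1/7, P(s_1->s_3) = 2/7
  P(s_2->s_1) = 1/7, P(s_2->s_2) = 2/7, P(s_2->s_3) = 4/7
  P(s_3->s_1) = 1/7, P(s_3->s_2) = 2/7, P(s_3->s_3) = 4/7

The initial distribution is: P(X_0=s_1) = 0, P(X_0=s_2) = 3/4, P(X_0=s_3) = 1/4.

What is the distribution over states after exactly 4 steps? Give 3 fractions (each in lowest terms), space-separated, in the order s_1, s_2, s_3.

Propagating the distribution step by step (d_{t+1} = d_t * P):
d_0 = (s_1=0, s_2=3/4, s_3=1/4)
  d_1[s_1] = 0*4/7 + 3/4*1/7 + 1/4*1/7 = 1/7
  d_1[s_2] = 0*1/7 + 3/4*2/7 + 1/4*2/7 = 2/7
  d_1[s_3] = 0*2/7 + 3/4*4/7 + 1/4*4/7 = 4/7
d_1 = (s_1=1/7, s_2=2/7, s_3=4/7)
  d_2[s_1] = 1/7*4/7 + 2/7*1/7 + 4/7*1/7 = 10/49
  d_2[s_2] = 1/7*1/7 + 2/7*2/7 + 4/7*2/7 = 13/49
  d_2[s_3] = 1/7*2/7 + 2/7*4/7 + 4/7*4/7 = 26/49
d_2 = (s_1=10/49, s_2=13/49, s_3=26/49)
  d_3[s_1] = 10/49*4/7 + 13/49*1/7 + 26/49*1/7 = 79/343
  d_3[s_2] = 10/49*1/7 + 13/49*2/7 + 26/49*2/7 = 88/343
  d_3[s_3] = 10/49*2/7 + 13/49*4/7 + 26/49*4/7 = 176/343
d_3 = (s_1=79/343, s_2=88/343, s_3=176/343)
  d_4[s_1] = 79/343*4/7 + 88/343*1/7 + 176/343*1/7 = 580/2401
  d_4[s_2] = 79/343*1/7 + 88/343*2/7 + 176/343*2/7 = 607/2401
  d_4[s_3] = 79/343*2/7 + 88/343*4/7 + 176/343*4/7 = 1214/2401
d_4 = (s_1=580/2401, s_2=607/2401, s_3=1214/2401)

Answer: 580/2401 607/2401 1214/2401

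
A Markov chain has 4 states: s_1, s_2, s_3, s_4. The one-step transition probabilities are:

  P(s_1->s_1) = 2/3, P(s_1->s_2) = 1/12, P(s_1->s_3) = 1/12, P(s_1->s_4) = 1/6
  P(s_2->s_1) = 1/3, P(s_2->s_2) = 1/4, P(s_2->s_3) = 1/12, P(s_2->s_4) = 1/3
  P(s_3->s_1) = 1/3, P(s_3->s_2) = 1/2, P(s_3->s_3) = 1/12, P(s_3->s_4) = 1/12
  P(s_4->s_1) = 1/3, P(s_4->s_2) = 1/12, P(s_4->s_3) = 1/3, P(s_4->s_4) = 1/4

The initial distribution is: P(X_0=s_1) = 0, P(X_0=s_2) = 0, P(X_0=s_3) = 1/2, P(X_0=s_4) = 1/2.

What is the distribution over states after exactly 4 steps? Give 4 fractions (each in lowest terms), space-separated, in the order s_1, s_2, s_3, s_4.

Answer: 40/81 2333/13824 1879/13824 2089/10368

Derivation:
Propagating the distribution step by step (d_{t+1} = d_t * P):
d_0 = (s_1=0, s_2=0, s_3=1/2, s_4=1/2)
  d_1[s_1] = 0*2/3 + 0*1/3 + 1/2*1/3 + 1/2*1/3 = 1/3
  d_1[s_2] = 0*1/12 + 0*1/4 + 1/2*1/2 + 1/2*1/12 = 7/24
  d_1[s_3] = 0*1/12 + 0*1/12 + 1/2*1/12 + 1/2*1/3 = 5/24
  d_1[s_4] = 0*1/6 + 0*1/3 + 1/2*1/12 + 1/2*1/4 = 1/6
d_1 = (s_1=1/3, s_2=7/24, s_3=5/24, s_4=1/6)
  d_2[s_1] = 1/3*2/3 + 7/24*1/3 + 5/24*1/3 + 1/6*1/3 = 4/9
  d_2[s_2] = 1/3*1/12 + 7/24*1/4 + 5/24*1/2 + 1/6*1/12 = 7/32
  d_2[s_3] = 1/3*1/12 + 7/24*1/12 + 5/24*1/12 + 1/6*1/3 = 1/8
  d_2[s_4] = 1/3*1/6 + 7/24*1/3 + 5/24*1/12 + 1/6*1/4 = 61/288
d_2 = (s_1=4/9, s_2=7/32, s_3=1/8, s_4=61/288)
  d_3[s_1] = 4/9*2/3 + 7/32*1/3 + 1/8*1/3 + 61/288*1/3 = 13/27
  d_3[s_2] = 4/9*1/12 + 7/32*1/4 + 1/8*1/2 + 61/288*1/12 = 11/64
  d_3[s_3] = 4/9*1/12 + 7/32*1/12 + 1/8*1/12 + 61/288*1/3 = 157/1152
  d_3[s_4] = 4/9*1/6 + 7/32*1/3 + 1/8*1/12 + 61/288*1/4 = 727/3456
d_3 = (s_1=13/27, s_2=11/64, s_3=157/1152, s_4=727/3456)
  d_4[s_1] = 13/27*2/3 + 11/64*1/3 + 157/1152*1/3 + 727/3456*1/3 = 40/81
  d_4[s_2] = 13/27*1/12 + 11/64*1/4 + 157/1152*1/2 + 727/3456*1/12 = 2333/13824
  d_4[s_3] = 13/27*1/12 + 11/64*1/12 + 157/1152*1/12 + 727/3456*1/3 = 1879/13824
  d_4[s_4] = 13/27*1/6 + 11/64*1/3 + 157/1152*1/12 + 727/3456*1/4 = 2089/10368
d_4 = (s_1=40/81, s_2=2333/13824, s_3=1879/13824, s_4=2089/10368)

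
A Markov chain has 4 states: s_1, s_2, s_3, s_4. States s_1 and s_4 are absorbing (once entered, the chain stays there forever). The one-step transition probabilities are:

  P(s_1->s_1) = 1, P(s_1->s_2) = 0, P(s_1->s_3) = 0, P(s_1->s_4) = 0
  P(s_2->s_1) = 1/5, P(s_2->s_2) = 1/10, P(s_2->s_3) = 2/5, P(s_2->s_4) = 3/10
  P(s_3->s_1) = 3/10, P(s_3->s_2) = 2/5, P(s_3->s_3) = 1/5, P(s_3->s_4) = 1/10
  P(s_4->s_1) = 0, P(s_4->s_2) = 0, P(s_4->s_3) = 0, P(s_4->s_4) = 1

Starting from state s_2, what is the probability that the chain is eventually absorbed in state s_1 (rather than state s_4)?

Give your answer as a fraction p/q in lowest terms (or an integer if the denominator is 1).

Answer: 1/2

Derivation:
Let a_i = P(absorbed in s_1 | start in state i).
Boundary conditions: a_s_1 = 1, a_s_4 = 0.
For each transient state i, a_i = sum_j P(i->j) * a_j:
  a_s_2 = 1/5*a_s_1 + 1/10*a_s_2 + 2/5*a_s_3 + 3/10*a_s_4
  a_s_3 = 3/10*a_s_1 + 2/5*a_s_2 + 1/5*a_s_3 + 1/10*a_s_4

Substituting a_s_1 = 1 and a_s_4 = 0, rearrange to (I - Q) a = r where r[i] = P(i -> s_1):
  [9/10, -2/5] . (a_s_2, a_s_3) = 1/5
  [-2/5, 4/5] . (a_s_2, a_s_3) = 3/10

Solving yields:
  a_s_2 = 1/2
  a_s_3 = 5/8

Starting state is s_2, so the absorption probability is a_s_2 = 1/2.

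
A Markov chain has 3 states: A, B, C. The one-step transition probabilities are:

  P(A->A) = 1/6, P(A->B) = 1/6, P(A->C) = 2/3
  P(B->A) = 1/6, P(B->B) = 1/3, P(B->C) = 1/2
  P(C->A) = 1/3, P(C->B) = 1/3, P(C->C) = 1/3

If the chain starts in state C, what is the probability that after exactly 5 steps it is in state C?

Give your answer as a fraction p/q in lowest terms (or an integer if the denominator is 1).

Computing P^5 by repeated multiplication:
P^1 =
  A: [1/6, 1/6, 2/3]
  B: [1/6, 1/3, 1/2]
  C: [1/3, 1/3, 1/3]
P^2 =
  A: [5/18, 11/36, 5/12]
  B: [1/4, 11/36, 4/9]
  C: [2/9, 5/18, 1/2]
P^3 =
  A: [17/72, 31/108, 103/216]
  B: [13/54, 7/24, 101/216]
  C: [1/4, 8/27, 49/108]
P^4 =
  A: [319/1296, 127/432, 149/324]
  B: [317/1296, 95/324, 599/1296]
  C: [157/648, 7/24, 151/324]
P^5 =
  A: [473/1944, 2273/7776, 3611/7776]
  B: [1895/7776, 2275/7776, 601/1296]
  C: [475/1944, 1139/3888, 1799/3888]

(P^5)[C -> C] = 1799/3888

Answer: 1799/3888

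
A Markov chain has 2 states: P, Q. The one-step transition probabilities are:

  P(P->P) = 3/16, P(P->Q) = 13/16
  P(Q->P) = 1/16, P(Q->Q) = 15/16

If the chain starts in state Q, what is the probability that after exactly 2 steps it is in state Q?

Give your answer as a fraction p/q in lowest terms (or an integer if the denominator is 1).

Computing P^2 by repeated multiplication:
P^1 =
  P: [3/16, 13/16]
  Q: [1/16, 15/16]
P^2 =
  P: [11/128, 117/128]
  Q: [9/128, 119/128]

(P^2)[Q -> Q] = 119/128

Answer: 119/128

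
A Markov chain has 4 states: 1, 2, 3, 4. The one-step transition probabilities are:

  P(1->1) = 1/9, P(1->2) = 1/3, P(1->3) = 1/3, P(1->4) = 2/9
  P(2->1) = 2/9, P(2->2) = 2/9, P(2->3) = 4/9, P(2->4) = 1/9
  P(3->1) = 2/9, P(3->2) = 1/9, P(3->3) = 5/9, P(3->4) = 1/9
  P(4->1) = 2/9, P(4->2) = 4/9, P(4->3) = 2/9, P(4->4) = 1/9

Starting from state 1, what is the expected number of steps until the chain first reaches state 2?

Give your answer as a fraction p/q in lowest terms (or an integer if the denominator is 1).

Let h_i = expected steps to first reach 2 from state i.
Boundary: h_2 = 0.
First-step equations for the other states:
  h_1 = 1 + 1/9*h_1 + 1/3*h_2 + 1/3*h_3 + 2/9*h_4
  h_3 = 1 + 2/9*h_1 + 1/9*h_2 + 5/9*h_3 + 1/9*h_4
  h_4 = 1 + 2/9*h_1 + 4/9*h_2 + 2/9*h_3 + 1/9*h_4

Substituting h_2 = 0 and rearranging gives the linear system (I - Q) h = 1:
  [8/9, -1/3, -2/9] . (h_1, h_3, h_4) = 1
  [-2/9, 4/9, -1/9] . (h_1, h_3, h_4) = 1
  [-2/9, -2/9, 8/9] . (h_1, h_3, h_4) = 1

Solving yields:
  h_1 = 23/6
  h_3 = 5
  h_4 = 10/3

Starting state is 1, so the expected hitting time is h_1 = 23/6.

Answer: 23/6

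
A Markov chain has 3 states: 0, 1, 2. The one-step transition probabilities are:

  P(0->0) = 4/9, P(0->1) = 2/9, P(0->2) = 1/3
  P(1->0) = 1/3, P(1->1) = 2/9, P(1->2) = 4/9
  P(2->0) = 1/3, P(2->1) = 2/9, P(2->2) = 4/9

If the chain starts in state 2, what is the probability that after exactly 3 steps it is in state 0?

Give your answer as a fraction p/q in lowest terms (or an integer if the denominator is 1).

Answer: 91/243

Derivation:
Computing P^3 by repeated multiplication:
P^1 =
  0: [4/9, 2/9, 1/3]
  1: [1/3, 2/9, 4/9]
  2: [1/3, 2/9, 4/9]
P^2 =
  0: [31/81, 2/9, 32/81]
  1: [10/27, 2/9, 11/27]
  2: [10/27, 2/9, 11/27]
P^3 =
  0: [274/729, 2/9, 293/729]
  1: [91/243, 2/9, 98/243]
  2: [91/243, 2/9, 98/243]

(P^3)[2 -> 0] = 91/243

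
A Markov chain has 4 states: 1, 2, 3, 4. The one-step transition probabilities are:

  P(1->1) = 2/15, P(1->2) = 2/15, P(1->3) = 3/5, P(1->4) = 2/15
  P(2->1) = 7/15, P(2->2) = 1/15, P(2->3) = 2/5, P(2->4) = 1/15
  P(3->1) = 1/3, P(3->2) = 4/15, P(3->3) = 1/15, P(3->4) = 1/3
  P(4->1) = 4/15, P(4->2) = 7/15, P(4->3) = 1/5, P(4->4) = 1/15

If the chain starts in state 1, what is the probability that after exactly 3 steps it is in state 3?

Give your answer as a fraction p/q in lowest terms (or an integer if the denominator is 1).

Answer: 131/375

Derivation:
Computing P^3 by repeated multiplication:
P^1 =
  1: [2/15, 2/15, 3/5, 2/15]
  2: [7/15, 1/15, 2/5, 1/15]
  3: [1/3, 4/15, 1/15, 1/3]
  4: [4/15, 7/15, 1/5, 1/15]
P^2 =
  1: [71/225, 56/225, 1/5, 53/225]
  2: [11/45, 46/225, 26/75, 46/225]
  3: [7/25, 53/225, 17/45, 8/75]
  4: [76/225, 34/225, 28/75, 31/225]
P^3 =
  1: [971/3375, 749/3375, 131/375, 476/3375]
  2: [1006/3375, 158/675, 329/1125, 592/3375]
  3: [1018/3375, 229/1125, 1042/3375, 628/3375]
  4: [934/3375, 739/3375, 71/225, 637/3375]

(P^3)[1 -> 3] = 131/375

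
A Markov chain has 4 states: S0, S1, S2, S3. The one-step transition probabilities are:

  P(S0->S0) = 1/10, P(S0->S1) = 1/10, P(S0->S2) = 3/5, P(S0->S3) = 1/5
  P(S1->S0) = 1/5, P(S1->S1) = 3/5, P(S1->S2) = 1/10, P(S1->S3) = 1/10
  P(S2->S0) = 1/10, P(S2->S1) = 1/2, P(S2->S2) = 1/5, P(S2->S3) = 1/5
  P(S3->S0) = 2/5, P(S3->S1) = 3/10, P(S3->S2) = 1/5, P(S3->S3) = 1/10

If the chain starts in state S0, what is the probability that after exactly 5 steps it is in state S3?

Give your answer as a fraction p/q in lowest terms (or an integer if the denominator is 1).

Answer: 3549/25000

Derivation:
Computing P^5 by repeated multiplication:
P^1 =
  S0: [1/10, 1/10, 3/5, 1/5]
  S1: [1/5, 3/5, 1/10, 1/10]
  S2: [1/10, 1/2, 1/5, 1/5]
  S3: [2/5, 3/10, 1/5, 1/10]
P^2 =
  S0: [17/100, 43/100, 23/100, 17/100]
  S1: [19/100, 23/50, 11/50, 13/100]
  S2: [21/100, 47/100, 19/100, 13/100]
  S3: [4/25, 7/20, 33/100, 4/25]
P^3 =
  S0: [97/500, 441/1000, 9/40, 7/50]
  S1: [37/200, 111/250, 23/100, 141/1000]
  S2: [93/500, 437/1000, 237/1000, 7/50]
  S3: [183/1000, 439/1000, 229/1000, 149/1000]
P^4 =
  S0: [1861/10000, 877/2000, 467/2000, 1419/10000]
  S1: [1867/10000, 2211/5000, 287/1250, 283/2000]
  S2: [1857/10000, 4413/10000, 2307/10000, 1423/10000]
  S3: [943/5000, 4409/10000, 2293/10000, 353/2500]
P^5 =
  S0: [9321/50000, 44103/100000, 23059/100000, 3549/25000]
  S1: [18667/100000, 11031/25000, 11523/50000, 14163/100000]
  S2: [9341/50000, 44139/100000, 4603/20000, 3541/25000]
  S3: [3729/20000, 44041/100000, 4627/20000, 14179/100000]

(P^5)[S0 -> S3] = 3549/25000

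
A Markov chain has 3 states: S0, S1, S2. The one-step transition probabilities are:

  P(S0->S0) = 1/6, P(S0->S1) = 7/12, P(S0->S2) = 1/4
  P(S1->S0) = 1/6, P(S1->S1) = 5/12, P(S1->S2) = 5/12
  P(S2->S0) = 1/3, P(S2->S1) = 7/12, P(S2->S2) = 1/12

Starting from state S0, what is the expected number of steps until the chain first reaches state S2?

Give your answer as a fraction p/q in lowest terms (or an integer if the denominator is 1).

Let h_i = expected steps to first reach S2 from state i.
Boundary: h_S2 = 0.
First-step equations for the other states:
  h_S0 = 1 + 1/6*h_S0 + 7/12*h_S1 + 1/4*h_S2
  h_S1 = 1 + 1/6*h_S0 + 5/12*h_S1 + 5/12*h_S2

Substituting h_S2 = 0 and rearranging gives the linear system (I - Q) h = 1:
  [5/6, -7/12] . (h_S0, h_S1) = 1
  [-1/6, 7/12] . (h_S0, h_S1) = 1

Solving yields:
  h_S0 = 3
  h_S1 = 18/7

Starting state is S0, so the expected hitting time is h_S0 = 3.

Answer: 3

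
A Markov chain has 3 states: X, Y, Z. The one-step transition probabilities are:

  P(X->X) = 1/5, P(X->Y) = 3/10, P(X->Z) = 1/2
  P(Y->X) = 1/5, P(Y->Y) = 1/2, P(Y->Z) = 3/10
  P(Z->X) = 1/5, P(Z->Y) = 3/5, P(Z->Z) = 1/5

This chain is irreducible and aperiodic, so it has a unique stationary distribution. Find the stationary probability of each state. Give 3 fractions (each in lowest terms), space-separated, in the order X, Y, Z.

The stationary distribution satisfies pi = pi * P, i.e.:
  pi_X = 1/5*pi_X + 1/5*pi_Y + 1/5*pi_Z
  pi_Y = 3/10*pi_X + 1/2*pi_Y + 3/5*pi_Z
  pi_Z = 1/2*pi_X + 3/10*pi_Y + 1/5*pi_Z
with normalization: pi_X + pi_Y + pi_Z = 1.

Using the first 2 balance equations plus normalization, the linear system A*pi = b is:
  [-4/5, 1/5, 1/5] . pi = 0
  [3/10, -1/2, 3/5] . pi = 0
  [1, 1, 1] . pi = 1

Solving yields:
  pi_X = 1/5
  pi_Y = 27/55
  pi_Z = 17/55

Verification (pi * P):
  1/5*1/5 + 27/55*1/5 + 17/55*1/5 = 1/5 = pi_X  (ok)
  1/5*3/10 + 27/55*1/2 + 17/55*3/5 = 27/55 = pi_Y  (ok)
  1/5*1/2 + 27/55*3/10 + 17/55*1/5 = 17/55 = pi_Z  (ok)

Answer: 1/5 27/55 17/55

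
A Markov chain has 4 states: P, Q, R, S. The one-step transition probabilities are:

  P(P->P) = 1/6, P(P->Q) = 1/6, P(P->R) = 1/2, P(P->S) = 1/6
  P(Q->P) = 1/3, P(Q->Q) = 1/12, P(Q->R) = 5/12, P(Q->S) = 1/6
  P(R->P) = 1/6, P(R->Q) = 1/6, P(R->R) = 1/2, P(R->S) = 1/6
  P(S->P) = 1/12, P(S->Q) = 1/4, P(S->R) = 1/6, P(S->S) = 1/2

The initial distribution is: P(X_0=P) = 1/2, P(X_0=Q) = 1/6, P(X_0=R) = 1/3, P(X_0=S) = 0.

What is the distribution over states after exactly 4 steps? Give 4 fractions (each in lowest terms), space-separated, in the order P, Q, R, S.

Propagating the distribution step by step (d_{t+1} = d_t * P):
d_0 = (P=1/2, Q=1/6, R=1/3, S=0)
  d_1[P] = 1/2*1/6 + 1/6*1/3 + 1/3*1/6 + 0*1/12 = 7/36
  d_1[Q] = 1/2*1/6 + 1/6*1/12 + 1/3*1/6 + 0*1/4 = 11/72
  d_1[R] = 1/2*1/2 + 1/6*5/12 + 1/3*1/2 + 0*1/6 = 35/72
  d_1[S] = 1/2*1/6 + 1/6*1/6 + 1/3*1/6 + 0*1/2 = 1/6
d_1 = (P=7/36, Q=11/72, R=35/72, S=1/6)
  d_2[P] = 7/36*1/6 + 11/72*1/3 + 35/72*1/6 + 1/6*1/12 = 77/432
  d_2[Q] = 7/36*1/6 + 11/72*1/12 + 35/72*1/6 + 1/6*1/4 = 145/864
  d_2[R] = 7/36*1/2 + 11/72*5/12 + 35/72*1/2 + 1/6*1/6 = 373/864
  d_2[S] = 7/36*1/6 + 11/72*1/6 + 35/72*1/6 + 1/6*1/2 = 2/9
d_2 = (P=77/432, Q=145/864, R=373/864, S=2/9)
  d_3[P] = 77/432*1/6 + 145/864*1/3 + 373/864*1/6 + 2/9*1/12 = 913/5184
  d_3[Q] = 77/432*1/6 + 145/864*1/12 + 373/864*1/6 + 2/9*1/4 = 1775/10368
  d_3[R] = 77/432*1/2 + 145/864*5/12 + 373/864*1/2 + 2/9*1/6 = 4271/10368
  d_3[S] = 77/432*1/6 + 145/864*1/6 + 373/864*1/6 + 2/9*1/2 = 13/54
d_3 = (P=913/5184, Q=1775/10368, R=4271/10368, S=13/54)
  d_4[P] = 913/5184*1/6 + 1775/10368*1/3 + 4271/10368*1/6 + 13/54*1/12 = 10895/62208
  d_4[Q] = 913/5184*1/6 + 1775/10368*1/12 + 4271/10368*1/6 + 13/54*1/4 = 21457/124416
  d_4[R] = 913/5184*1/2 + 1775/10368*5/12 + 4271/10368*1/2 + 13/54*1/6 = 50449/124416
  d_4[S] = 913/5184*1/6 + 1775/10368*1/6 + 4271/10368*1/6 + 13/54*1/2 = 20/81
d_4 = (P=10895/62208, Q=21457/124416, R=50449/124416, S=20/81)

Answer: 10895/62208 21457/124416 50449/124416 20/81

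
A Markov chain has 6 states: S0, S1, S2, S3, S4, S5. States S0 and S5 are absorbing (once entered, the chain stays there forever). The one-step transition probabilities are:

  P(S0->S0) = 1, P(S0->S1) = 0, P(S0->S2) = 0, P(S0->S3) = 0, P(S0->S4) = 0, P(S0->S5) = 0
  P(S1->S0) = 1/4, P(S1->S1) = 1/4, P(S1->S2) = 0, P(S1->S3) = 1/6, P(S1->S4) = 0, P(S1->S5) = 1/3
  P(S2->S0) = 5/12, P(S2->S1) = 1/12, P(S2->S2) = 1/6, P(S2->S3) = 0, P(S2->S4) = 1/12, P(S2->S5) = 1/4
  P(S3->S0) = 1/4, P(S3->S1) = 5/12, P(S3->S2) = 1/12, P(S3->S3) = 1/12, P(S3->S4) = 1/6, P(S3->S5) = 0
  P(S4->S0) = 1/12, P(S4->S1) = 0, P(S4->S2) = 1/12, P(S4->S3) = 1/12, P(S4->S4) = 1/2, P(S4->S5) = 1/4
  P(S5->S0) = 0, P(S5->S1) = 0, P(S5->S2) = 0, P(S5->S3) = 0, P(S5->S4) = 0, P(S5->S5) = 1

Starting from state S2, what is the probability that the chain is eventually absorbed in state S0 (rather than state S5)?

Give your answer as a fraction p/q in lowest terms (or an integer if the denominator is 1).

Let a_i = P(absorbed in S0 | start in state i).
Boundary conditions: a_S0 = 1, a_S5 = 0.
For each transient state i, a_i = sum_j P(i->j) * a_j:
  a_S1 = 1/4*a_S0 + 1/4*a_S1 + 0*a_S2 + 1/6*a_S3 + 0*a_S4 + 1/3*a_S5
  a_S2 = 5/12*a_S0 + 1/12*a_S1 + 1/6*a_S2 + 0*a_S3 + 1/12*a_S4 + 1/4*a_S5
  a_S3 = 1/4*a_S0 + 5/12*a_S1 + 1/12*a_S2 + 1/12*a_S3 + 1/6*a_S4 + 0*a_S5
  a_S4 = 1/12*a_S0 + 0*a_S1 + 1/12*a_S2 + 1/12*a_S3 + 1/2*a_S4 + 1/4*a_S5

Substituting a_S0 = 1 and a_S5 = 0, rearrange to (I - Q) a = r where r[i] = P(i -> S0):
  [3/4, 0, -1/6, 0] . (a_S1, a_S2, a_S3, a_S4) = 1/4
  [-1/12, 5/6, 0, -1/12] . (a_S1, a_S2, a_S3, a_S4) = 5/12
  [-5/12, -1/12, 11/12, -1/6] . (a_S1, a_S2, a_S3, a_S4) = 1/4
  [0, -1/12, -1/12, 1/2] . (a_S1, a_S2, a_S3, a_S4) = 1/12

Solving yields:
  a_S1 = 1180/2523
  a_S2 = 981/1682
  a_S3 = 1017/1682
  a_S4 = 920/2523

Starting state is S2, so the absorption probability is a_S2 = 981/1682.

Answer: 981/1682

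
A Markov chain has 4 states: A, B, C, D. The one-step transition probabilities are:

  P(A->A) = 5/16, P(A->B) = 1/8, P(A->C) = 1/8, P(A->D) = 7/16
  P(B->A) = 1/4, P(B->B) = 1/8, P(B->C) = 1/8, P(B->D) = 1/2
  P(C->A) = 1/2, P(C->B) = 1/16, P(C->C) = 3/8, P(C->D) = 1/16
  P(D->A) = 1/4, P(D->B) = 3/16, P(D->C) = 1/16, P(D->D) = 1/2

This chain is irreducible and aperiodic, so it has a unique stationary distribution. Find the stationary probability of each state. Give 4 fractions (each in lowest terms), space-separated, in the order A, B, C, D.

Answer: 836/2771 397/2771 364/2771 1174/2771

Derivation:
The stationary distribution satisfies pi = pi * P, i.e.:
  pi_A = 5/16*pi_A + 1/4*pi_B + 1/2*pi_C + 1/4*pi_D
  pi_B = 1/8*pi_A + 1/8*pi_B + 1/16*pi_C + 3/16*pi_D
  pi_C = 1/8*pi_A + 1/8*pi_B + 3/8*pi_C + 1/16*pi_D
  pi_D = 7/16*pi_A + 1/2*pi_B + 1/16*pi_C + 1/2*pi_D
with normalization: pi_A + pi_B + pi_C + pi_D = 1.

Using the first 3 balance equations plus normalization, the linear system A*pi = b is:
  [-11/16, 1/4, 1/2, 1/4] . pi = 0
  [1/8, -7/8, 1/16, 3/16] . pi = 0
  [1/8, 1/8, -5/8, 1/16] . pi = 0
  [1, 1, 1, 1] . pi = 1

Solving yields:
  pi_A = 836/2771
  pi_B = 397/2771
  pi_C = 364/2771
  pi_D = 1174/2771

Verification (pi * P):
  836/2771*5/16 + 397/2771*1/4 + 364/2771*1/2 + 1174/2771*1/4 = 836/2771 = pi_A  (ok)
  836/2771*1/8 + 397/2771*1/8 + 364/2771*1/16 + 1174/2771*3/16 = 397/2771 = pi_B  (ok)
  836/2771*1/8 + 397/2771*1/8 + 364/2771*3/8 + 1174/2771*1/16 = 364/2771 = pi_C  (ok)
  836/2771*7/16 + 397/2771*1/2 + 364/2771*1/16 + 1174/2771*1/2 = 1174/2771 = pi_D  (ok)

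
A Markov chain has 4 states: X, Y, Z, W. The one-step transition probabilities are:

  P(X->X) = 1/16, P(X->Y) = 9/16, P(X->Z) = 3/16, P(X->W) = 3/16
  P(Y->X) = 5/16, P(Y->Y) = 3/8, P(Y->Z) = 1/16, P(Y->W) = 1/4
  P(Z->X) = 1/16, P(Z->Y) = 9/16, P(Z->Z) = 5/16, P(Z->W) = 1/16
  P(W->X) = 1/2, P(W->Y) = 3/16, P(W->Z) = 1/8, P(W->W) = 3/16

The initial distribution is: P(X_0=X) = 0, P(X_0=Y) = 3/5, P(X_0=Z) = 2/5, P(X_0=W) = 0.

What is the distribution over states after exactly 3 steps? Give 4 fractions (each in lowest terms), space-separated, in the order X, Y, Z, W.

Answer: 2571/10240 2109/5120 1447/10240 501/2560

Derivation:
Propagating the distribution step by step (d_{t+1} = d_t * P):
d_0 = (X=0, Y=3/5, Z=2/5, W=0)
  d_1[X] = 0*1/16 + 3/5*5/16 + 2/5*1/16 + 0*1/2 = 17/80
  d_1[Y] = 0*9/16 + 3/5*3/8 + 2/5*9/16 + 0*3/16 = 9/20
  d_1[Z] = 0*3/16 + 3/5*1/16 + 2/5*5/16 + 0*1/8 = 13/80
  d_1[W] = 0*3/16 + 3/5*1/4 + 2/5*1/16 + 0*3/16 = 7/40
d_1 = (X=17/80, Y=9/20, Z=13/80, W=7/40)
  d_2[X] = 17/80*1/16 + 9/20*5/16 + 13/80*1/16 + 7/40*1/2 = 161/640
  d_2[Y] = 17/80*9/16 + 9/20*3/8 + 13/80*9/16 + 7/40*3/16 = 33/80
  d_2[Z] = 17/80*3/16 + 9/20*1/16 + 13/80*5/16 + 7/40*1/8 = 9/64
  d_2[W] = 17/80*3/16 + 9/20*1/4 + 13/80*1/16 + 7/40*3/16 = 25/128
d_2 = (X=161/640, Y=33/80, Z=9/64, W=25/128)
  d_3[X] = 161/640*1/16 + 33/80*5/16 + 9/64*1/16 + 25/128*1/2 = 2571/10240
  d_3[Y] = 161/640*9/16 + 33/80*3/8 + 9/64*9/16 + 25/128*3/16 = 2109/5120
  d_3[Z] = 161/640*3/16 + 33/80*1/16 + 9/64*5/16 + 25/128*1/8 = 1447/10240
  d_3[W] = 161/640*3/16 + 33/80*1/4 + 9/64*1/16 + 25/128*3/16 = 501/2560
d_3 = (X=2571/10240, Y=2109/5120, Z=1447/10240, W=501/2560)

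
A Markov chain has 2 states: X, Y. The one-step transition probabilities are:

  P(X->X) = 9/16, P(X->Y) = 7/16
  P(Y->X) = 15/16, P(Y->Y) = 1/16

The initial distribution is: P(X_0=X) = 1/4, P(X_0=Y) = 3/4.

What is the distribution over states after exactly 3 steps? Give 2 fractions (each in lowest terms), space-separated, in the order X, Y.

Answer: 1443/2048 605/2048

Derivation:
Propagating the distribution step by step (d_{t+1} = d_t * P):
d_0 = (X=1/4, Y=3/4)
  d_1[X] = 1/4*9/16 + 3/4*15/16 = 27/32
  d_1[Y] = 1/4*7/16 + 3/4*1/16 = 5/32
d_1 = (X=27/32, Y=5/32)
  d_2[X] = 27/32*9/16 + 5/32*15/16 = 159/256
  d_2[Y] = 27/32*7/16 + 5/32*1/16 = 97/256
d_2 = (X=159/256, Y=97/256)
  d_3[X] = 159/256*9/16 + 97/256*15/16 = 1443/2048
  d_3[Y] = 159/256*7/16 + 97/256*1/16 = 605/2048
d_3 = (X=1443/2048, Y=605/2048)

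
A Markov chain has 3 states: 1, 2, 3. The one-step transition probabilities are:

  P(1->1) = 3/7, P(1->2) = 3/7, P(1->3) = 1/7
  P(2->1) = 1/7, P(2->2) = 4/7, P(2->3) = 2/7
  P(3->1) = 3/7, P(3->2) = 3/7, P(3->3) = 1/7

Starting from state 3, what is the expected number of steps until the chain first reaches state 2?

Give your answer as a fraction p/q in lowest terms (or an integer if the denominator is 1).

Let h_i = expected steps to first reach 2 from state i.
Boundary: h_2 = 0.
First-step equations for the other states:
  h_1 = 1 + 3/7*h_1 + 3/7*h_2 + 1/7*h_3
  h_3 = 1 + 3/7*h_1 + 3/7*h_2 + 1/7*h_3

Substituting h_2 = 0 and rearranging gives the linear system (I - Q) h = 1:
  [4/7, -1/7] . (h_1, h_3) = 1
  [-3/7, 6/7] . (h_1, h_3) = 1

Solving yields:
  h_1 = 7/3
  h_3 = 7/3

Starting state is 3, so the expected hitting time is h_3 = 7/3.

Answer: 7/3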